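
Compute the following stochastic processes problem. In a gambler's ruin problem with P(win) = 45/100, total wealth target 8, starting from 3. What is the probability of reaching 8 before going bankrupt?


Gambler's ruin formula:
r = q/p = 0.5500/0.4500 = 1.2222
P(win) = (1 - r^i)/(1 - r^N)
= (1 - 1.2222^3)/(1 - 1.2222^8)
= 0.2075

0.2075


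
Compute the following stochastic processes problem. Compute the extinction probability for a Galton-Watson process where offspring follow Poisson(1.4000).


Since mu = 1.4000 > 1, extinction prob q < 1.
Solve s = exp(mu*(s-1)) iteratively.
q = 0.4890

0.4890


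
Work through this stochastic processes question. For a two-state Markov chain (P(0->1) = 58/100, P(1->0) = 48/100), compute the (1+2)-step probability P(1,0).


P^3 = P^1 * P^2
Computing via matrix multiplication of the transition matrix.
Entry (1,0) of P^3 = 0.4529

0.4529


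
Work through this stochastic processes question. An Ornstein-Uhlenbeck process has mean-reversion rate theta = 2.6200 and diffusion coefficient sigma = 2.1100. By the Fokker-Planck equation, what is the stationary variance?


Stationary variance = sigma^2 / (2*theta)
= 2.1100^2 / (2*2.6200)
= 4.4521 / 5.2400
= 0.8496

0.8496


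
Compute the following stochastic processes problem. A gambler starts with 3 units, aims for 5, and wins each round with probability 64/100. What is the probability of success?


Gambler's ruin formula:
r = q/p = 0.3600/0.6400 = 0.5625
P(win) = (1 - r^i)/(1 - r^N)
= (1 - 0.5625^3)/(1 - 0.5625^5)
= 0.8711

0.8711


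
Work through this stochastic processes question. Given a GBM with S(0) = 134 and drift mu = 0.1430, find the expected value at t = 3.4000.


E[S(t)] = S(0) * exp(mu * t)
= 134 * exp(0.1430 * 3.4000)
= 134 * 1.6261
= 217.9008

217.9008


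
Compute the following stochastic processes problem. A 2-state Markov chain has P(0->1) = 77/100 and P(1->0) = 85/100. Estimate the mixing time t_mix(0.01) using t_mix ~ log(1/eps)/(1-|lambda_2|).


lambda_2 = |1 - p01 - p10| = |1 - 0.7700 - 0.8500| = 0.6200
t_mix ~ log(1/eps)/(1 - |lambda_2|)
= log(100)/(1 - 0.6200) = 4.6052/0.3800
= 12.1189

12.1189


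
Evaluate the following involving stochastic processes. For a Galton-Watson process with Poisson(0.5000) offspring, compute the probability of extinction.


Since mu = 0.5000 <= 1, extinction probability = 1.

1.0000


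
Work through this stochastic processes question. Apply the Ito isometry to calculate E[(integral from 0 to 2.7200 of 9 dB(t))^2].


By Ito isometry: E[(int f dB)^2] = int f^2 dt
= 9^2 * 2.7200
= 81 * 2.7200 = 220.3200

220.3200


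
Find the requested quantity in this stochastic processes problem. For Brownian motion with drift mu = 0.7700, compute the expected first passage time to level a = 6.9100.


Expected first passage time = a/mu
= 6.9100/0.7700
= 8.9740

8.9740


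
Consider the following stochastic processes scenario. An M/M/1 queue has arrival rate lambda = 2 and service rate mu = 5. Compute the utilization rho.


rho = lambda/mu
= 2/5
= 0.4000

0.4000


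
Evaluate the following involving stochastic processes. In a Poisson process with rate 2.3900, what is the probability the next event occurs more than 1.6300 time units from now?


P(X > t) = exp(-lambda * t)
= exp(-2.3900 * 1.6300)
= exp(-3.8957) = 0.0203

0.0203


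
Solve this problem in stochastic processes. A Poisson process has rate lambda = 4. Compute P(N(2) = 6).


P(N(t)=k) = (lambda*t)^k * exp(-lambda*t) / k!
lambda*t = 8
= 8^6 * exp(-8) / 6!
= 262144 * 3.3546e-04 / 720
= 0.1221

0.1221


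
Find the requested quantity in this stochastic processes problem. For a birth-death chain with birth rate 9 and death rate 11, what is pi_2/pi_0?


For birth-death process, pi_n/pi_0 = (lambda/mu)^n
= (9/11)^2
= 0.6694

0.6694


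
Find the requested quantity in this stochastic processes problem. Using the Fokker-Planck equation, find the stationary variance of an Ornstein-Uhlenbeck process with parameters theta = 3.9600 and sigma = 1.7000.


Stationary variance = sigma^2 / (2*theta)
= 1.7000^2 / (2*3.9600)
= 2.8900 / 7.9200
= 0.3649

0.3649


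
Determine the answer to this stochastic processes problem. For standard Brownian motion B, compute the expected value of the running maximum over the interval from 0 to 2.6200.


E(max B(s)) = sqrt(2t/pi)
= sqrt(2*2.6200/pi)
= sqrt(1.6679)
= 1.2915

1.2915


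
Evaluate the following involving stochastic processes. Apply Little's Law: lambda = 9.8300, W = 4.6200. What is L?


Little's Law: L = lambda * W
= 9.8300 * 4.6200
= 45.4146

45.4146


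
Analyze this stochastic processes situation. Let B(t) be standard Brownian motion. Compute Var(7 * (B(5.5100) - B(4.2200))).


Var(alpha*(B(t)-B(s))) = alpha^2 * (t-s)
= 7^2 * (5.5100 - 4.2200)
= 49 * 1.2900
= 63.2100

63.2100


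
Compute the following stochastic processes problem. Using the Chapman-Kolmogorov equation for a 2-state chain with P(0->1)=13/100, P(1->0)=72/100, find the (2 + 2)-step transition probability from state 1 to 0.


P^4 = P^2 * P^2
Computing via matrix multiplication of the transition matrix.
Entry (1,0) of P^4 = 0.8466

0.8466


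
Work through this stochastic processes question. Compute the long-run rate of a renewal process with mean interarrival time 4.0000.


Long-run renewal rate = 1/E(X)
= 1/4.0000
= 0.2500

0.2500


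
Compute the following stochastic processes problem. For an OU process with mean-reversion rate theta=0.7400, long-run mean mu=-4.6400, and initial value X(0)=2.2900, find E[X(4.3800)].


E[X(t)] = mu + (X(0) - mu)*exp(-theta*t)
= -4.6400 + (2.2900 - -4.6400)*exp(-0.7400*4.3800)
= -4.6400 + 6.9300 * 0.0391
= -4.3689

-4.3689


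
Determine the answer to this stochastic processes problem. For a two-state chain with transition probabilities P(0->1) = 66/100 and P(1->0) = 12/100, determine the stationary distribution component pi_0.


Stationary distribution: pi_0 = p10/(p01+p10), pi_1 = p01/(p01+p10)
p01 = 0.6600, p10 = 0.1200
pi_0 = 0.1538

0.1538


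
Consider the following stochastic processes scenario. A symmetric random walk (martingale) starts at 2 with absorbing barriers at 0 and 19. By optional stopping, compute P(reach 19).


By optional stopping theorem: E(M at tau) = M(0) = 2
P(hit 19)*19 + P(hit 0)*0 = 2
P(hit 19) = (2 - 0)/(19 - 0) = 2/19 = 0.1053

0.1053


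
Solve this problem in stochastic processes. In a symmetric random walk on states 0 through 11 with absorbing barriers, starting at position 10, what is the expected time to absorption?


For symmetric RW on 0,...,N with absorbing barriers, E(i) = i*(N-i)
E(10) = 10 * 1 = 10

10


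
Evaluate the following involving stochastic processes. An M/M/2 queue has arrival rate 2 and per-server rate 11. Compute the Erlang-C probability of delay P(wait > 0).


a = lambda/mu = 0.1818
rho = a/c = 0.0909
Erlang-C formula applied:
C(c,a) = 0.0152

0.0152


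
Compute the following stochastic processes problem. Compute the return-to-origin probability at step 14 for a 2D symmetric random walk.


P = C(14,7)^2 / 4^14
= 3432^2 / 268435456
= 11778624 / 268435456
= 0.0439

0.0439


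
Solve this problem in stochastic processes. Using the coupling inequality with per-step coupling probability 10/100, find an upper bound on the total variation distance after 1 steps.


TV distance bound <= (1-delta)^n
= (1 - 0.1000)^1
= 0.9000^1
= 0.9000

0.9000


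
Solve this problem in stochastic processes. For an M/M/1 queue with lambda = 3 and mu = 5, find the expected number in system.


rho = 3/5 = 0.6000
L = rho/(1-rho)
= 0.6000/0.4000
= 1.5000

1.5000


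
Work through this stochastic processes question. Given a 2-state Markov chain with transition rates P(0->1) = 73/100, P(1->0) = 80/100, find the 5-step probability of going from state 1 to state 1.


Computing P^5 by matrix multiplication.
P = [[0.2700, 0.7300], [0.8000, 0.2000]]
After raising P to the power 5:
P^5(1,1) = 0.4553

0.4553


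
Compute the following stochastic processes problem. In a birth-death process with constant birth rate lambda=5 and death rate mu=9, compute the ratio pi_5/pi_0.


For birth-death process, pi_n/pi_0 = (lambda/mu)^n
= (5/9)^5
= 0.0529

0.0529


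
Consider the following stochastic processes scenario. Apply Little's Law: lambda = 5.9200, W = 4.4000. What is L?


Little's Law: L = lambda * W
= 5.9200 * 4.4000
= 26.0480

26.0480


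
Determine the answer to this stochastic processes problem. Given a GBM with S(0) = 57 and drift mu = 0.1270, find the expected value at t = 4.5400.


E[S(t)] = S(0) * exp(mu * t)
= 57 * exp(0.1270 * 4.5400)
= 57 * 1.7799
= 101.4566

101.4566


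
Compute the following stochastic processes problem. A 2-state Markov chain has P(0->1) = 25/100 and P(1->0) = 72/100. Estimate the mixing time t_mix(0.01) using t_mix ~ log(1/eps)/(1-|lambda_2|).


lambda_2 = |1 - p01 - p10| = |1 - 0.2500 - 0.7200| = 0.0300
t_mix ~ log(1/eps)/(1 - |lambda_2|)
= log(100)/(1 - 0.0300) = 4.6052/0.9700
= 4.7476

4.7476


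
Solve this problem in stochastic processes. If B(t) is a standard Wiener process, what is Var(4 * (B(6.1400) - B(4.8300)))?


Var(alpha*(B(t)-B(s))) = alpha^2 * (t-s)
= 4^2 * (6.1400 - 4.8300)
= 16 * 1.3100
= 20.9600

20.9600


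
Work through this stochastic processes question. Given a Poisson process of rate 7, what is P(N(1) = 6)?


P(N(t)=k) = (lambda*t)^k * exp(-lambda*t) / k!
lambda*t = 7
= 7^6 * exp(-7) / 6!
= 117649 * 9.1188e-04 / 720
= 0.1490

0.1490


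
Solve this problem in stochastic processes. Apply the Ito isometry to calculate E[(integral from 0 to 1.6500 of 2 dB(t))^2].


By Ito isometry: E[(int f dB)^2] = int f^2 dt
= 2^2 * 1.6500
= 4 * 1.6500 = 6.6000

6.6000


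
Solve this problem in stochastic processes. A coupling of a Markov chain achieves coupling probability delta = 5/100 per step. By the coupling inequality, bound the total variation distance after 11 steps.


TV distance bound <= (1-delta)^n
= (1 - 0.0500)^11
= 0.9500^11
= 0.5688

0.5688


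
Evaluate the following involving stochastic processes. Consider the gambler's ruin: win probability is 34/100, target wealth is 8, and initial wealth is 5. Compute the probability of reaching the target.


Gambler's ruin formula:
r = q/p = 0.6600/0.3400 = 1.9412
P(win) = (1 - r^i)/(1 - r^N)
= (1 - 1.9412^5)/(1 - 1.9412^8)
= 0.1324

0.1324


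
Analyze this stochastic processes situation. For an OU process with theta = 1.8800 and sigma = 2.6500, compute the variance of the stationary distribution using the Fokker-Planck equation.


Stationary variance = sigma^2 / (2*theta)
= 2.6500^2 / (2*1.8800)
= 7.0225 / 3.7600
= 1.8677

1.8677


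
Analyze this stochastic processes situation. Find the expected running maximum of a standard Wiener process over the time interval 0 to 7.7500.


E(max B(s)) = sqrt(2t/pi)
= sqrt(2*7.7500/pi)
= sqrt(4.9338)
= 2.2212

2.2212


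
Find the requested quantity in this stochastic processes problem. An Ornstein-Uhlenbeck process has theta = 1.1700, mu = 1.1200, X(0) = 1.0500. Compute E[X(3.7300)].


E[X(t)] = mu + (X(0) - mu)*exp(-theta*t)
= 1.1200 + (1.0500 - 1.1200)*exp(-1.1700*3.7300)
= 1.1200 + -0.0700 * 0.0127
= 1.1191

1.1191


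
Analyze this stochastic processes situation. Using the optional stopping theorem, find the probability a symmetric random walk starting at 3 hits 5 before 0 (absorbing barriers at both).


By optional stopping theorem: E(M at tau) = M(0) = 3
P(hit 5)*5 + P(hit 0)*0 = 3
P(hit 5) = (3 - 0)/(5 - 0) = 3/5 = 0.6000

0.6000


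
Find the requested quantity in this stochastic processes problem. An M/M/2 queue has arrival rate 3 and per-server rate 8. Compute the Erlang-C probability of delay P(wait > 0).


a = lambda/mu = 0.3750
rho = a/c = 0.1875
Erlang-C formula applied:
C(c,a) = 0.0592

0.0592


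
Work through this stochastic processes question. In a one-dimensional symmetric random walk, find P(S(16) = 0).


P(S(16) = 0) = C(16,8) / 4^8
= 12870 / 65536
= 0.1964

0.1964


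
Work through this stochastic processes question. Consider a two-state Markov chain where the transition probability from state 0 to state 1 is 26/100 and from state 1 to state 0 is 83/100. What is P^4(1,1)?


Computing P^4 by matrix multiplication.
P = [[0.7400, 0.2600], [0.8300, 0.1700]]
After raising P to the power 4:
P^4(1,1) = 0.2386

0.2386


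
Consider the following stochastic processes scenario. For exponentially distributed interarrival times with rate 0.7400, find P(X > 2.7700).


P(X > t) = exp(-lambda * t)
= exp(-0.7400 * 2.7700)
= exp(-2.0498) = 0.1288

0.1288


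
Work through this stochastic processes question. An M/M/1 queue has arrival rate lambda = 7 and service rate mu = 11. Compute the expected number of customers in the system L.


rho = 7/11 = 0.6364
L = rho/(1-rho)
= 0.6364/0.3636
= 1.7500

1.7500


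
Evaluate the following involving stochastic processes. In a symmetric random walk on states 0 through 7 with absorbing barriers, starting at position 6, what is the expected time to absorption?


For symmetric RW on 0,...,N with absorbing barriers, E(i) = i*(N-i)
E(6) = 6 * 1 = 6

6


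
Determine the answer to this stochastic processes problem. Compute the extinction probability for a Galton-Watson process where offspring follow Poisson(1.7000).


Since mu = 1.7000 > 1, extinction prob q < 1.
Solve s = exp(mu*(s-1)) iteratively.
q = 0.3088

0.3088


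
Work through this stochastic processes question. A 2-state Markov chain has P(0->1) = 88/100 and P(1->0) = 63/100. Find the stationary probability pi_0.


Stationary distribution: pi_0 = p10/(p01+p10), pi_1 = p01/(p01+p10)
p01 = 0.8800, p10 = 0.6300
pi_0 = 0.4172

0.4172


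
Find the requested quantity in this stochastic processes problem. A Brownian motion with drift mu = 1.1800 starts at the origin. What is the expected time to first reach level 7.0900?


Expected first passage time = a/mu
= 7.0900/1.1800
= 6.0085

6.0085


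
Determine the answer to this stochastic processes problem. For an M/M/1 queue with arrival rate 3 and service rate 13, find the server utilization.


rho = lambda/mu
= 3/13
= 0.2308

0.2308


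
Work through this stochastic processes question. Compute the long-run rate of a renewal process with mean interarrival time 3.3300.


Long-run renewal rate = 1/E(X)
= 1/3.3300
= 0.3003

0.3003


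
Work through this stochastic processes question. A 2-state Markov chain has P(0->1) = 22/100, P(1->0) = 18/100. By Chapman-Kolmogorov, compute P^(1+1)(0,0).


P^2 = P^1 * P^1
Computing via matrix multiplication of the transition matrix.
Entry (0,0) of P^2 = 0.6480

0.6480


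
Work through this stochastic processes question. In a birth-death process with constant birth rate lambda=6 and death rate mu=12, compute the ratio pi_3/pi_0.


For birth-death process, pi_n/pi_0 = (lambda/mu)^n
= (6/12)^3
= 0.1250

0.1250


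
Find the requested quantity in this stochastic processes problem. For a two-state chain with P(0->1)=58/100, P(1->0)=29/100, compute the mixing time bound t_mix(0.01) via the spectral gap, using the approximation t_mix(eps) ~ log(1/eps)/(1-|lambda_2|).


lambda_2 = |1 - p01 - p10| = |1 - 0.5800 - 0.2900| = 0.1300
t_mix ~ log(1/eps)/(1 - |lambda_2|)
= log(100)/(1 - 0.1300) = 4.6052/0.8700
= 5.2933

5.2933


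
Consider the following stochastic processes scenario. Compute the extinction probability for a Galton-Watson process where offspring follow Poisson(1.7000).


Since mu = 1.7000 > 1, extinction prob q < 1.
Solve s = exp(mu*(s-1)) iteratively.
q = 0.3088

0.3088


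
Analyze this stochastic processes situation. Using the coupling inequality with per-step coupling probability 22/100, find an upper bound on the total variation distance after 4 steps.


TV distance bound <= (1-delta)^n
= (1 - 0.2200)^4
= 0.7800^4
= 0.3702

0.3702


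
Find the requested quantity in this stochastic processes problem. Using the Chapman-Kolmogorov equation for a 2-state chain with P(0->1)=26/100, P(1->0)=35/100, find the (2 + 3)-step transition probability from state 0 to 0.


P^5 = P^2 * P^3
Computing via matrix multiplication of the transition matrix.
Entry (0,0) of P^5 = 0.5776

0.5776


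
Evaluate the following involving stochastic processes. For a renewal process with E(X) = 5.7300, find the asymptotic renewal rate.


Long-run renewal rate = 1/E(X)
= 1/5.7300
= 0.1745

0.1745


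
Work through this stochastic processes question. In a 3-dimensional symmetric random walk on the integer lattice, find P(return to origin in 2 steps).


P(return in 2 steps) = P(reverse first step) = 1/(2d)
= 1/6
= 0.1667

0.1667


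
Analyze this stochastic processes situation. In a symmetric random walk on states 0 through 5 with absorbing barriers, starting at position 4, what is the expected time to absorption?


For symmetric RW on 0,...,N with absorbing barriers, E(i) = i*(N-i)
E(4) = 4 * 1 = 4

4


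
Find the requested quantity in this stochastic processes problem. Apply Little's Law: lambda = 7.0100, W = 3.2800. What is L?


Little's Law: L = lambda * W
= 7.0100 * 3.2800
= 22.9928

22.9928


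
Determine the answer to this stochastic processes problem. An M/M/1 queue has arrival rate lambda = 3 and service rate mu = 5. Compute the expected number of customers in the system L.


rho = 3/5 = 0.6000
L = rho/(1-rho)
= 0.6000/0.4000
= 1.5000

1.5000


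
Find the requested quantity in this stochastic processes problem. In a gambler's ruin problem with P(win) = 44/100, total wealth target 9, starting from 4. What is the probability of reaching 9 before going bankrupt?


Gambler's ruin formula:
r = q/p = 0.5600/0.4400 = 1.2727
P(win) = (1 - r^i)/(1 - r^N)
= (1 - 1.2727^4)/(1 - 1.2727^9)
= 0.2092

0.2092


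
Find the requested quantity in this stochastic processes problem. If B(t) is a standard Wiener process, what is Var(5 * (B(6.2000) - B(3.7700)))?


Var(alpha*(B(t)-B(s))) = alpha^2 * (t-s)
= 5^2 * (6.2000 - 3.7700)
= 25 * 2.4300
= 60.7500

60.7500


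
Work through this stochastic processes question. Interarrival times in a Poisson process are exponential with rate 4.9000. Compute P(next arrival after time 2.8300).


P(X > t) = exp(-lambda * t)
= exp(-4.9000 * 2.8300)
= exp(-13.8670) = 9.4981e-07

9.4981e-07


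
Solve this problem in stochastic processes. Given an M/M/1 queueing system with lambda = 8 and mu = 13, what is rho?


rho = lambda/mu
= 8/13
= 0.6154

0.6154


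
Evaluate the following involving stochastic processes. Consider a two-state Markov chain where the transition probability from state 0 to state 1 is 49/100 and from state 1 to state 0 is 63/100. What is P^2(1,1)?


Computing P^2 by matrix multiplication.
P = [[0.5100, 0.4900], [0.6300, 0.3700]]
After raising P to the power 2:
P^2(1,1) = 0.4456

0.4456


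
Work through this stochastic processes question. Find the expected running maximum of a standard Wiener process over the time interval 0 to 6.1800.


E(max B(s)) = sqrt(2t/pi)
= sqrt(2*6.1800/pi)
= sqrt(3.9343)
= 1.9835

1.9835


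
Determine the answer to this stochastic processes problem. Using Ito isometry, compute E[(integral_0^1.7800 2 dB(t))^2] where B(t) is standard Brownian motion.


By Ito isometry: E[(int f dB)^2] = int f^2 dt
= 2^2 * 1.7800
= 4 * 1.7800 = 7.1200

7.1200


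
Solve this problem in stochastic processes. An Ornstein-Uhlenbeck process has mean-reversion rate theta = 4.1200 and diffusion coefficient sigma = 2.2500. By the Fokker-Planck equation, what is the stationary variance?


Stationary variance = sigma^2 / (2*theta)
= 2.2500^2 / (2*4.1200)
= 5.0625 / 8.2400
= 0.6144

0.6144


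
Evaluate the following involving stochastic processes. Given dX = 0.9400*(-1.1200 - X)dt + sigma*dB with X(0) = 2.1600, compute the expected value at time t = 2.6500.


E[X(t)] = mu + (X(0) - mu)*exp(-theta*t)
= -1.1200 + (2.1600 - -1.1200)*exp(-0.9400*2.6500)
= -1.1200 + 3.2800 * 0.0828
= -0.8483

-0.8483


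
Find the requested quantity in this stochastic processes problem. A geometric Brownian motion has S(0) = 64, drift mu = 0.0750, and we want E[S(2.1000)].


E[S(t)] = S(0) * exp(mu * t)
= 64 * exp(0.0750 * 2.1000)
= 64 * 1.1706
= 74.9172

74.9172


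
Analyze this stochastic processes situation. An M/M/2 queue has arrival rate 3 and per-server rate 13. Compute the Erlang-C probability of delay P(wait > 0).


a = lambda/mu = 0.2308
rho = a/c = 0.1154
Erlang-C formula applied:
C(c,a) = 0.0239

0.0239


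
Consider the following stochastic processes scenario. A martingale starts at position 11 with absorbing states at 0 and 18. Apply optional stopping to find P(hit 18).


By optional stopping theorem: E(M at tau) = M(0) = 11
P(hit 18)*18 + P(hit 0)*0 = 11
P(hit 18) = (11 - 0)/(18 - 0) = 11/18 = 0.6111

0.6111


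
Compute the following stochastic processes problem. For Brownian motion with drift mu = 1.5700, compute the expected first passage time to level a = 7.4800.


Expected first passage time = a/mu
= 7.4800/1.5700
= 4.7643

4.7643


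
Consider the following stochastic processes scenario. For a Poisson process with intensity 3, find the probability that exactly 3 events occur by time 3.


P(N(t)=k) = (lambda*t)^k * exp(-lambda*t) / k!
lambda*t = 9
= 9^3 * exp(-9) / 3!
= 729 * 1.2341e-04 / 6
= 0.0150

0.0150


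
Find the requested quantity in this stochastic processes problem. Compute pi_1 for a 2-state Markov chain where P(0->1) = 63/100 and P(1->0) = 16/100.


Stationary distribution: pi_0 = p10/(p01+p10), pi_1 = p01/(p01+p10)
p01 = 0.6300, p10 = 0.1600
pi_1 = 0.7975

0.7975


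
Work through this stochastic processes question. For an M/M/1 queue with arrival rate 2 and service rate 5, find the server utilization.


rho = lambda/mu
= 2/5
= 0.4000

0.4000


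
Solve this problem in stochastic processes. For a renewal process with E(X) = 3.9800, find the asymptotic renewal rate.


Long-run renewal rate = 1/E(X)
= 1/3.9800
= 0.2513

0.2513


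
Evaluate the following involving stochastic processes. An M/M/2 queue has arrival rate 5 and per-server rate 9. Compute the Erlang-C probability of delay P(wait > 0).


a = lambda/mu = 0.5556
rho = a/c = 0.2778
Erlang-C formula applied:
C(c,a) = 0.1208

0.1208


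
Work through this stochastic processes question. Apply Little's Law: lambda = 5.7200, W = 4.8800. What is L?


Little's Law: L = lambda * W
= 5.7200 * 4.8800
= 27.9136

27.9136


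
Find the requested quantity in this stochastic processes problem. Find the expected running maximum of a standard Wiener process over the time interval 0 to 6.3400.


E(max B(s)) = sqrt(2t/pi)
= sqrt(2*6.3400/pi)
= sqrt(4.0362)
= 2.0090

2.0090


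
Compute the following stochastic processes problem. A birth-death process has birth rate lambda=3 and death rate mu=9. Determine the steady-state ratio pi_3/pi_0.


For birth-death process, pi_n/pi_0 = (lambda/mu)^n
= (3/9)^3
= 0.0370

0.0370


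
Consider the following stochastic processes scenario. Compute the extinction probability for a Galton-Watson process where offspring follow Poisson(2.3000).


Since mu = 2.3000 > 1, extinction prob q < 1.
Solve s = exp(mu*(s-1)) iteratively.
q = 0.1376

0.1376


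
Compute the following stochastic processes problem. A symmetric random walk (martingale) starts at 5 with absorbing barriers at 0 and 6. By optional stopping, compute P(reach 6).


By optional stopping theorem: E(M at tau) = M(0) = 5
P(hit 6)*6 + P(hit 0)*0 = 5
P(hit 6) = (5 - 0)/(6 - 0) = 5/6 = 0.8333

0.8333


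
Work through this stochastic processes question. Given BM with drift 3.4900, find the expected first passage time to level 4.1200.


Expected first passage time = a/mu
= 4.1200/3.4900
= 1.1805

1.1805


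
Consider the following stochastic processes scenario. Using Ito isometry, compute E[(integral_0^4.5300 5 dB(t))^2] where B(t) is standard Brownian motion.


By Ito isometry: E[(int f dB)^2] = int f^2 dt
= 5^2 * 4.5300
= 25 * 4.5300 = 113.2500

113.2500


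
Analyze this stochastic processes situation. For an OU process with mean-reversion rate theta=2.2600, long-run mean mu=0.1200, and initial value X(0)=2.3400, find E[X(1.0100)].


E[X(t)] = mu + (X(0) - mu)*exp(-theta*t)
= 0.1200 + (2.3400 - 0.1200)*exp(-2.2600*1.0100)
= 0.1200 + 2.2200 * 0.1020
= 0.3465

0.3465


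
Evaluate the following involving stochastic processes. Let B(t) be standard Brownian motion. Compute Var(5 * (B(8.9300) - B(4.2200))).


Var(alpha*(B(t)-B(s))) = alpha^2 * (t-s)
= 5^2 * (8.9300 - 4.2200)
= 25 * 4.7100
= 117.7500

117.7500


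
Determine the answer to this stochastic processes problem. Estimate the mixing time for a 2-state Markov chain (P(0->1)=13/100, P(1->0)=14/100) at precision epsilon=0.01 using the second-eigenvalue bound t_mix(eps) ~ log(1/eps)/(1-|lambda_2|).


lambda_2 = |1 - p01 - p10| = |1 - 0.1300 - 0.1400| = 0.7300
t_mix ~ log(1/eps)/(1 - |lambda_2|)
= log(100)/(1 - 0.7300) = 4.6052/0.2700
= 17.0562

17.0562


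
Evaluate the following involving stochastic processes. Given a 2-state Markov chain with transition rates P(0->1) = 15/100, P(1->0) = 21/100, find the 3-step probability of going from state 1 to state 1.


Computing P^3 by matrix multiplication.
P = [[0.8500, 0.1500], [0.2100, 0.7900]]
After raising P to the power 3:
P^3(1,1) = 0.5696

0.5696


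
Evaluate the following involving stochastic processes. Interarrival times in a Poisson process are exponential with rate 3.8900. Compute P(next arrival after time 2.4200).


P(X > t) = exp(-lambda * t)
= exp(-3.8900 * 2.4200)
= exp(-9.4138) = 8.1590e-05

8.1590e-05


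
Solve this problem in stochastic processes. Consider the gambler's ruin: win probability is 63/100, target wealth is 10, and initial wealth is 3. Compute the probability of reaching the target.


Gambler's ruin formula:
r = q/p = 0.3700/0.6300 = 0.5873
P(win) = (1 - r^i)/(1 - r^N)
= (1 - 0.5873^3)/(1 - 0.5873^10)
= 0.8013

0.8013


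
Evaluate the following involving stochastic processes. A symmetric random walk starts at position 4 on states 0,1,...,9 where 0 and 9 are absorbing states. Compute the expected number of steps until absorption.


For symmetric RW on 0,...,N with absorbing barriers, E(i) = i*(N-i)
E(4) = 4 * 5 = 20

20


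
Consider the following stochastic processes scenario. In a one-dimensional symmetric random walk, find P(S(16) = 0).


P(S(16) = 0) = C(16,8) / 4^8
= 12870 / 65536
= 0.1964

0.1964


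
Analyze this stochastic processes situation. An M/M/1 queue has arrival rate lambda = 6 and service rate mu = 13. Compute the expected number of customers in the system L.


rho = 6/13 = 0.4615
L = rho/(1-rho)
= 0.4615/0.5385
= 0.8571

0.8571


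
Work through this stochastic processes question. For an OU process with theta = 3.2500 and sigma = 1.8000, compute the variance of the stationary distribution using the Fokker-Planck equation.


Stationary variance = sigma^2 / (2*theta)
= 1.8000^2 / (2*3.2500)
= 3.2400 / 6.5000
= 0.4985

0.4985


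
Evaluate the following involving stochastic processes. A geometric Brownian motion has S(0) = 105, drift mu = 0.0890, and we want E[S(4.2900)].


E[S(t)] = S(0) * exp(mu * t)
= 105 * exp(0.0890 * 4.2900)
= 105 * 1.4649
= 153.8180

153.8180


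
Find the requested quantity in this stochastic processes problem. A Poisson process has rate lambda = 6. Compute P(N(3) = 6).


P(N(t)=k) = (lambda*t)^k * exp(-lambda*t) / k!
lambda*t = 18
= 18^6 * exp(-18) / 6!
= 34012224 * 1.5230e-08 / 720
= 7.1945e-04

7.1945e-04


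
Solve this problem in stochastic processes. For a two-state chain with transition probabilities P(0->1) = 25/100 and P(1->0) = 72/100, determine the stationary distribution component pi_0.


Stationary distribution: pi_0 = p10/(p01+p10), pi_1 = p01/(p01+p10)
p01 = 0.2500, p10 = 0.7200
pi_0 = 0.7423

0.7423


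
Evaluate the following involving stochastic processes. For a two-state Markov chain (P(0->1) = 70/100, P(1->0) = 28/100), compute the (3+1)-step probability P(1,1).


P^4 = P^3 * P^1
Computing via matrix multiplication of the transition matrix.
Entry (1,1) of P^4 = 0.7143

0.7143


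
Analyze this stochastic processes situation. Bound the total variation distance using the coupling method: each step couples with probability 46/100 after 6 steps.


TV distance bound <= (1-delta)^n
= (1 - 0.4600)^6
= 0.5400^6
= 0.0248

0.0248


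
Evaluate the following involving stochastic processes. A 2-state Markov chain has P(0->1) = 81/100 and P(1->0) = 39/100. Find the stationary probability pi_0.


Stationary distribution: pi_0 = p10/(p01+p10), pi_1 = p01/(p01+p10)
p01 = 0.8100, p10 = 0.3900
pi_0 = 0.3250

0.3250


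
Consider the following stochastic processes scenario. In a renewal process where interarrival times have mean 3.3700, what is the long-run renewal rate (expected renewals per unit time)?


Long-run renewal rate = 1/E(X)
= 1/3.3700
= 0.2967

0.2967


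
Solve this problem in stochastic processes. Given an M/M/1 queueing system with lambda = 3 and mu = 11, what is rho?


rho = lambda/mu
= 3/11
= 0.2727

0.2727


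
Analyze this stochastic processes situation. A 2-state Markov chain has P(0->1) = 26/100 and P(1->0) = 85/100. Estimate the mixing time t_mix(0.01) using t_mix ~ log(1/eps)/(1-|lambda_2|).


lambda_2 = |1 - p01 - p10| = |1 - 0.2600 - 0.8500| = 0.1100
t_mix ~ log(1/eps)/(1 - |lambda_2|)
= log(100)/(1 - 0.1100) = 4.6052/0.8900
= 5.1743

5.1743


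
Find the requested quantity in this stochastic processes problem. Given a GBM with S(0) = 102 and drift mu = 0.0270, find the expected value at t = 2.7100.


E[S(t)] = S(0) * exp(mu * t)
= 102 * exp(0.0270 * 2.7100)
= 102 * 1.0759
= 109.7432

109.7432


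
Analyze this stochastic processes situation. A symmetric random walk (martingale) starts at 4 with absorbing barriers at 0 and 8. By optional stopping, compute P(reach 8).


By optional stopping theorem: E(M at tau) = M(0) = 4
P(hit 8)*8 + P(hit 0)*0 = 4
P(hit 8) = (4 - 0)/(8 - 0) = 1/2 = 0.5000

0.5000


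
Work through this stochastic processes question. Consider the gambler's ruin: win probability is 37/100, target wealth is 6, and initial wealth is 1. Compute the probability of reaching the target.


Gambler's ruin formula:
r = q/p = 0.6300/0.3700 = 1.7027
P(win) = (1 - r^i)/(1 - r^N)
= (1 - 1.7027^1)/(1 - 1.7027^6)
= 0.0301

0.0301


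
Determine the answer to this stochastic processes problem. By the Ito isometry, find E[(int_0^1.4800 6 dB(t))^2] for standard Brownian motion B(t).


By Ito isometry: E[(int f dB)^2] = int f^2 dt
= 6^2 * 1.4800
= 36 * 1.4800 = 53.2800

53.2800


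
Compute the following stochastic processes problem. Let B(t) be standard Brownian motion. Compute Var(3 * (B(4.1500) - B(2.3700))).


Var(alpha*(B(t)-B(s))) = alpha^2 * (t-s)
= 3^2 * (4.1500 - 2.3700)
= 9 * 1.7800
= 16.0200

16.0200


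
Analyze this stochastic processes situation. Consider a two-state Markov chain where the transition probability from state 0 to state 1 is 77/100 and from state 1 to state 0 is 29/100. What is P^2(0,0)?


Computing P^2 by matrix multiplication.
P = [[0.2300, 0.7700], [0.2900, 0.7100]]
After raising P to the power 2:
P^2(0,0) = 0.2762

0.2762


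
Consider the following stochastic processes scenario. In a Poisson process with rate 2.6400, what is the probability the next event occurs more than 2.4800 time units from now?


P(X > t) = exp(-lambda * t)
= exp(-2.6400 * 2.4800)
= exp(-6.5472) = 0.0014

0.0014


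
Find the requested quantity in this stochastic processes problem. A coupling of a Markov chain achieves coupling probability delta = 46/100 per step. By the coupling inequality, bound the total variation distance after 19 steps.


TV distance bound <= (1-delta)^n
= (1 - 0.4600)^19
= 0.5400^19
= 8.2315e-06

8.2315e-06


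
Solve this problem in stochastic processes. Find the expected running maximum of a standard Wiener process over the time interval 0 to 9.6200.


E(max B(s)) = sqrt(2t/pi)
= sqrt(2*9.6200/pi)
= sqrt(6.1243)
= 2.4747

2.4747


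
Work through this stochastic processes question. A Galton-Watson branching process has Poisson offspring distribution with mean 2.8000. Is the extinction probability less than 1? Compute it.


Since mu = 2.8000 > 1, extinction prob q < 1.
Solve s = exp(mu*(s-1)) iteratively.
q = 0.0750

0.0750


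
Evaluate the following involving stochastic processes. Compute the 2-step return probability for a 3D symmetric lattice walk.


P(return in 2 steps) = P(reverse first step) = 1/(2d)
= 1/6
= 0.1667

0.1667


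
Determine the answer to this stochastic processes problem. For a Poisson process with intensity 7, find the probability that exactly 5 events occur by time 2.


P(N(t)=k) = (lambda*t)^k * exp(-lambda*t) / k!
lambda*t = 14
= 14^5 * exp(-14) / 5!
= 537824 * 8.3153e-07 / 120
= 0.0037

0.0037


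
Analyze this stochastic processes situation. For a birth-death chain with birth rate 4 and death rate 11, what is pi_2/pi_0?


For birth-death process, pi_n/pi_0 = (lambda/mu)^n
= (4/11)^2
= 0.1322

0.1322


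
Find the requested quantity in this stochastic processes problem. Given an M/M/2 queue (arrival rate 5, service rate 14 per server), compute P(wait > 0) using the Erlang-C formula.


a = lambda/mu = 0.3571
rho = a/c = 0.1786
Erlang-C formula applied:
C(c,a) = 0.0541

0.0541


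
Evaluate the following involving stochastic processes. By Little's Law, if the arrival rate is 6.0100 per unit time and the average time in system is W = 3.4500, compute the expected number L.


Little's Law: L = lambda * W
= 6.0100 * 3.4500
= 20.7345

20.7345


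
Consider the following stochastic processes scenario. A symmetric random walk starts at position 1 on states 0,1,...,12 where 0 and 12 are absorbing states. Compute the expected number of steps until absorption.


For symmetric RW on 0,...,N with absorbing barriers, E(i) = i*(N-i)
E(1) = 1 * 11 = 11

11


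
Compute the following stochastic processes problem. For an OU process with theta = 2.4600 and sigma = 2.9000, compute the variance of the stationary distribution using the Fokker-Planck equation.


Stationary variance = sigma^2 / (2*theta)
= 2.9000^2 / (2*2.4600)
= 8.4100 / 4.9200
= 1.7093

1.7093


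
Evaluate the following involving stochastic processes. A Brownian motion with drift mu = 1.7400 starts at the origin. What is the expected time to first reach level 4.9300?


Expected first passage time = a/mu
= 4.9300/1.7400
= 2.8333

2.8333


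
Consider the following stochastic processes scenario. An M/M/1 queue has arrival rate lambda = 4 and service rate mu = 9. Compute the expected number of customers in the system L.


rho = 4/9 = 0.4444
L = rho/(1-rho)
= 0.4444/0.5556
= 0.8000

0.8000


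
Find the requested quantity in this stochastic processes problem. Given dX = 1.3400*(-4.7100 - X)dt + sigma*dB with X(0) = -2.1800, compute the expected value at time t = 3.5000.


E[X(t)] = mu + (X(0) - mu)*exp(-theta*t)
= -4.7100 + (-2.1800 - -4.7100)*exp(-1.3400*3.5000)
= -4.7100 + 2.5300 * 0.0092
= -4.6868

-4.6868


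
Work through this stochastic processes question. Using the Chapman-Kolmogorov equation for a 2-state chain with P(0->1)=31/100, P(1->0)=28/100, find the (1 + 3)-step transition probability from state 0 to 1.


P^4 = P^1 * P^3
Computing via matrix multiplication of the transition matrix.
Entry (0,1) of P^4 = 0.5106

0.5106


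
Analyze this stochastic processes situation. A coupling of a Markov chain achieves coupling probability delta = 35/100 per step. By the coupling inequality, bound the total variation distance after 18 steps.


TV distance bound <= (1-delta)^n
= (1 - 0.3500)^18
= 0.6500^18
= 4.2898e-04

4.2898e-04


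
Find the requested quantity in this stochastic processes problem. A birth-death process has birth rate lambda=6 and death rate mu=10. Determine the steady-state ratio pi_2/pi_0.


For birth-death process, pi_n/pi_0 = (lambda/mu)^n
= (6/10)^2
= 0.3600

0.3600


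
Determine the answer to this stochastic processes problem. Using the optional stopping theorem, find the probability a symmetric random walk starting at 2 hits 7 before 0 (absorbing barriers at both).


By optional stopping theorem: E(M at tau) = M(0) = 2
P(hit 7)*7 + P(hit 0)*0 = 2
P(hit 7) = (2 - 0)/(7 - 0) = 2/7 = 0.2857

0.2857


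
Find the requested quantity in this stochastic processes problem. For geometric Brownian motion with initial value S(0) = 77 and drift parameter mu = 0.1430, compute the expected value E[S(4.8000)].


E[S(t)] = S(0) * exp(mu * t)
= 77 * exp(0.1430 * 4.8000)
= 77 * 1.9866
= 152.9644

152.9644


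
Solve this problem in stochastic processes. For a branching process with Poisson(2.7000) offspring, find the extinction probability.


Since mu = 2.7000 > 1, extinction prob q < 1.
Solve s = exp(mu*(s-1)) iteratively.
q = 0.0844

0.0844


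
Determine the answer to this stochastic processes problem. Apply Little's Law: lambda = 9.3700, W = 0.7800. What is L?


Little's Law: L = lambda * W
= 9.3700 * 0.7800
= 7.3086

7.3086


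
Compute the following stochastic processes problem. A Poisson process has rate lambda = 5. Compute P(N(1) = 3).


P(N(t)=k) = (lambda*t)^k * exp(-lambda*t) / k!
lambda*t = 5
= 5^3 * exp(-5) / 3!
= 125 * 0.0067 / 6
= 0.1404

0.1404


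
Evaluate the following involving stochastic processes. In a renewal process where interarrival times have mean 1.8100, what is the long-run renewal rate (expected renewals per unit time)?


Long-run renewal rate = 1/E(X)
= 1/1.8100
= 0.5525

0.5525


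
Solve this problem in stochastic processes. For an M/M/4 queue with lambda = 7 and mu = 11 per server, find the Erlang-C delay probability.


a = lambda/mu = 0.6364
rho = a/c = 0.1591
Erlang-C formula applied:
C(c,a) = 0.0043

0.0043


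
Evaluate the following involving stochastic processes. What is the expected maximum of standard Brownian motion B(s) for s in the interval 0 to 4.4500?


E(max B(s)) = sqrt(2t/pi)
= sqrt(2*4.4500/pi)
= sqrt(2.8330)
= 1.6831

1.6831


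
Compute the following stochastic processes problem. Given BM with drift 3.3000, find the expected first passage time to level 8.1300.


Expected first passage time = a/mu
= 8.1300/3.3000
= 2.4636

2.4636


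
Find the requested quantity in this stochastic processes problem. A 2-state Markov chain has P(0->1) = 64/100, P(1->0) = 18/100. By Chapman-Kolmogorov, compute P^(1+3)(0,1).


P^4 = P^1 * P^3
Computing via matrix multiplication of the transition matrix.
Entry (0,1) of P^4 = 0.7797

0.7797


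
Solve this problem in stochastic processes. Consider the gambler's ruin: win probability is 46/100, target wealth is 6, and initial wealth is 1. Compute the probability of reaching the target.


Gambler's ruin formula:
r = q/p = 0.5400/0.4600 = 1.1739
P(win) = (1 - r^i)/(1 - r^N)
= (1 - 1.1739^1)/(1 - 1.1739^6)
= 0.1075

0.1075


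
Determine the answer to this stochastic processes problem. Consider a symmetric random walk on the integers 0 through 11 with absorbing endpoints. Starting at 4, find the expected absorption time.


For symmetric RW on 0,...,N with absorbing barriers, E(i) = i*(N-i)
E(4) = 4 * 7 = 28

28


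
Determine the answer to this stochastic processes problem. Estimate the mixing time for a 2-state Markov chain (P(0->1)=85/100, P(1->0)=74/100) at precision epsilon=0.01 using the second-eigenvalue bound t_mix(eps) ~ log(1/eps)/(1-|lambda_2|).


lambda_2 = |1 - p01 - p10| = |1 - 0.8500 - 0.7400| = 0.5900
t_mix ~ log(1/eps)/(1 - |lambda_2|)
= log(100)/(1 - 0.5900) = 4.6052/0.4100
= 11.2321

11.2321
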